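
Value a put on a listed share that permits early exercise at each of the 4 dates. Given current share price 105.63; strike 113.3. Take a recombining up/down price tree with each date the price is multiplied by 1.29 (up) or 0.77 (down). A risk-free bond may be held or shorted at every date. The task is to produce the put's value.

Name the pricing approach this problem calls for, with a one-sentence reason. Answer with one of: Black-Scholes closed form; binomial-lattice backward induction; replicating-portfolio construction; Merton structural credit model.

framework: binomial-lattice backward induction

Key observation: the put (strike 113.3 on spot 105.63) is American-style on a 4-step discrete price model, so the early-exercise decision at every node requires stepwise backward valuation — a closed form cannot price the exercise right.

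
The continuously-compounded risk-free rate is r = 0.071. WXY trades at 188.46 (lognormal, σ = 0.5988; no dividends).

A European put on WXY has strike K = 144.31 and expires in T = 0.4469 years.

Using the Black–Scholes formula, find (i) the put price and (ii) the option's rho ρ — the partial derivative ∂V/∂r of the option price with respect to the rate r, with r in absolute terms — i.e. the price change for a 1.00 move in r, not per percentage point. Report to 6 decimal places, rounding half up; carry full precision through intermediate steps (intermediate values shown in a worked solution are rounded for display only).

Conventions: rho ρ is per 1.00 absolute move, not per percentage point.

σ√T = 0.5988·√0.4469 = 0.400301
d₁ = (ln(S/K) + (r+σ²/2)T) / (σ√T) = (ln(188.46/144.31) + (0.071+0.5988²/2)·0.4469) / 0.400301 = (0.266922 + 0.111850) / 0.400301 = 0.946219
d₂ = d₁ − σ√T = 0.946219 − 0.400301 = 0.545917
e^{−rT} = 0.968768
N(−d₁) = 0.172019,  N(−d₂) = 0.292561
Put price V = K·e^{−rT}·N(−d₂) − S·N(−d₁) = 40.900946 − 32.418620 = 8.482326
ρ = −K·T·e^{−rT}·N(−d₂) = -18.278633

price = 8.482326
ρ = -18.278633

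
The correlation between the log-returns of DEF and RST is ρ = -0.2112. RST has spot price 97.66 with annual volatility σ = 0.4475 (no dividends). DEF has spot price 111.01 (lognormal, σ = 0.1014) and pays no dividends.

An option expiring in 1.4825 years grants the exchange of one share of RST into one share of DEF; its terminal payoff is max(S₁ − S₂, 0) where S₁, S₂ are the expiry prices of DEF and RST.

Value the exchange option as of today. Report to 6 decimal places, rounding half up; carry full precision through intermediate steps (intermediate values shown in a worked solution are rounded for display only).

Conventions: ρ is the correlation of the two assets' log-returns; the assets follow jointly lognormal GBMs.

exchange price = 31.182339

σ_eff = √(σ₁² + σ₂² − 2ρσ₁σ₂) = √(0.1014² + 0.4475² − 2·-0.2112·0.1014·0.4475) = 0.479276
d₁ = (ln(S₁/S₂) + (q₂ − q₁ + σ_eff²/2)T) / (σ_eff√T) = (ln(111.01/97.66) + (0.0 − 0.0 + 0.114853)·1.4825) / 0.583556 = 0.511343
d₂ = d₁ − σ_eff√T = 0.511343 − 0.583556 = -0.072214
N(d₁) = 0.695444,  N(d₂) = 0.471216
V = S₁·e^{−q₁T}·N(d₁) − S₂·e^{−q₂T}·N(d₂) = 77.201285 − 46.018946 = 31.182339
Key observation: pricing in RST-units makes this a unit-strike call on the ratio S₁/S₂ — the risk-free rate cancels and cannot affect the value.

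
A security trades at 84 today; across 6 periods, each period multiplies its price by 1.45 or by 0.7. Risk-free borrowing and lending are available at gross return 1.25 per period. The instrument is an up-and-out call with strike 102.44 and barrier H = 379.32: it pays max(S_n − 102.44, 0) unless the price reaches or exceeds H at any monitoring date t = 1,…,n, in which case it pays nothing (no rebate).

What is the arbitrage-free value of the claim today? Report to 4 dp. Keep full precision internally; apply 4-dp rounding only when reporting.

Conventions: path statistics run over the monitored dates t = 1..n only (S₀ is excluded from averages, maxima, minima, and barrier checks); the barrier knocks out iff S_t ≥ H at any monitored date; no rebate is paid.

With p* = (R−d)/(u−d) = 0.7333, sum probability × payoff across the paths and divide by R^6.
Enumerate all 2^6 = 64 price paths (U = up ×1.45, D = down ×0.7); each path with k up-moves has probability p*^k·(1−p*)^(6−k).
DDDDDD: M=58.8000, payoff=0.0000, prob=0.000360
UDDDDD: M=121.8000, payoff=0.0000, prob=0.000989
DUDDDD: M=85.2600, payoff=0.0000, prob=0.000989
UUDDDD: M=176.6100, payoff=0.0000, prob=0.002719
DDUDDD: M=59.6820, payoff=0.0000, prob=0.000989
UDUDDD: M=123.6270, payoff=0.0000, prob=0.002719
DUUDDD: M=123.6270, payoff=0.0000, prob=0.002719
UUUDDD: M=256.0845, payoff=0.0000, prob=0.007478
DDDUDD: M=58.8000, payoff=0.0000, prob=0.000989
UDDUDD: M=121.8000, payoff=0.0000, prob=0.002719
DUDUDD: M=86.5389, payoff=0.0000, prob=0.002719
UUDUDD: M=179.2592, payoff=0.0000, prob=0.007478
DDUUDD: M=86.5389, payoff=0.0000, prob=0.002719
UDUUDD: M=179.2592, payoff=0.0000, prob=0.007478
DUUUDD: M=179.2592, payoff=0.0000, prob=0.007478
UUUUDD: M=371.3225, payoff=79.5080, prob=0.020566
DDDDUD: M=58.8000, payoff=0.0000, prob=0.000989
UDDDUD: M=121.8000, payoff=0.0000, prob=0.002719
DUDDUD: M=85.2600, payoff=0.0000, prob=0.002719
UUDDUD: M=176.6100, payoff=0.0000, prob=0.007478
DDUDUD: M=60.5772, payoff=0.0000, prob=0.002719
UDUDUD: M=125.4814, payoff=0.0000, prob=0.007478
DUUDUD: M=125.4814, payoff=0.0000, prob=0.007478
UUUDUD: M=259.9258, payoff=79.5080, prob=0.020566
DDDUUD: M=60.5772, payoff=0.0000, prob=0.002719
UDDUUD: M=125.4814, payoff=0.0000, prob=0.007478
DUDUUD: M=125.4814, payoff=0.0000, prob=0.007478
UUDUUD: M=259.9258, payoff=79.5080, prob=0.020566
DDUUUD: M=125.4814, payoff=0.0000, prob=0.007478
UDUUUD: M=259.9258, payoff=79.5080, prob=0.020566
DUUUUD: M=259.9258, payoff=79.5080, prob=0.020566
UUUUUD: M=538.4177, payoff=0.0000, prob=0.056556
DDDDDU: M=58.8000, payoff=0.0000, prob=0.000989
UDDDDU: M=121.8000, payoff=0.0000, prob=0.002719
DUDDDU: M=85.2600, payoff=0.0000, prob=0.002719
UUDDDU: M=176.6100, payoff=0.0000, prob=0.007478
DDUDDU: M=59.6820, payoff=0.0000, prob=0.002719
UDUDDU: M=123.6270, payoff=0.0000, prob=0.007478
DUUDDU: M=123.6270, payoff=0.0000, prob=0.007478
UUUDDU: M=256.0845, payoff=79.5080, prob=0.020566
DDDUDU: M=58.8000, payoff=0.0000, prob=0.002719
UDDUDU: M=121.8000, payoff=0.0000, prob=0.007478
DUDUDU: M=87.8370, payoff=0.0000, prob=0.007478
UUDUDU: M=181.9480, payoff=79.5080, prob=0.020566
DDUUDU: M=87.8370, payoff=0.0000, prob=0.007478
UDUUDU: M=181.9480, payoff=79.5080, prob=0.020566
DUUUDU: M=181.9480, payoff=79.5080, prob=0.020566
UUUUDU: M=376.8924, payoff=274.4524, prob=0.056556
DDDDUU: M=58.8000, payoff=0.0000, prob=0.002719
UDDDUU: M=121.8000, payoff=0.0000, prob=0.007478
DUDDUU: M=87.8370, payoff=0.0000, prob=0.007478
UUDDUU: M=181.9480, payoff=79.5080, prob=0.020566
DDUDUU: M=87.8370, payoff=0.0000, prob=0.007478
UDUDUU: M=181.9480, payoff=79.5080, prob=0.020566
DUUDUU: M=181.9480, payoff=79.5080, prob=0.020566
UUUDUU: M=376.8924, payoff=274.4524, prob=0.056556
DDDUUU: M=87.8370, payoff=0.0000, prob=0.007478
UDDUUU: M=181.9480, payoff=79.5080, prob=0.020566
DUDUUU: M=181.9480, payoff=79.5080, prob=0.020566
UUDUUU: M=376.8924, payoff=274.4524, prob=0.056556
DDUUUU: M=181.9480, payoff=79.5080, prob=0.020566
UDUUUU: M=376.8924, payoff=274.4524, prob=0.056556
DUUUUU: M=376.8924, payoff=274.4524, prob=0.056556
UUUUUU: M=780.7056, payoff=0.0000, prob=0.155528
Price = Σ prob·payoff / R^6 = 102.136193 / 3.814697 = 26.7744

price = 26.7744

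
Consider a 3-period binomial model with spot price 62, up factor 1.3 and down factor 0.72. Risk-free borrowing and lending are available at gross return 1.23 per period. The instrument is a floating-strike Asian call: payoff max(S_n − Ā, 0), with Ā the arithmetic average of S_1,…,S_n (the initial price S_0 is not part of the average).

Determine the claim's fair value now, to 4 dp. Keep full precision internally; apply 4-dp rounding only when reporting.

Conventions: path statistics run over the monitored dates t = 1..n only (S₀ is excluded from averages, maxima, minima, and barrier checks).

Under the martingale measure an up-move has probability p* = 0.8793; value the claim as the probability-weighted average of per-path payoffs, discounted 3 periods at R = 1.23.
Enumerate all 2^3 = 8 price paths (U = up ×1.3, D = down ×0.72); each path with k up-moves has probability p*^k·(1−p*)^(3−k).
DDD: Ā=33.3074, payoff=0.0000, prob=0.001758
UDD: Ā=60.1383, payoff=0.0000, prob=0.012808
DUD: Ā=48.1517, payoff=0.0000, prob=0.012808
UUD: Ā=86.9405, payoff=0.0000, prob=0.093316
DDU: Ā=39.5213, payoff=2.2618, prob=0.012808
UDU: Ā=71.3579, payoff=4.0837, prob=0.093316
DUU: Ā=59.3712, payoff=16.0704, prob=0.093316
UUU: Ā=107.1980, payoff=29.0160, prob=0.679871
Price = Σ prob·payoff / R^3 = 21.636803 / 1.860867 = 11.6273

price = 11.6273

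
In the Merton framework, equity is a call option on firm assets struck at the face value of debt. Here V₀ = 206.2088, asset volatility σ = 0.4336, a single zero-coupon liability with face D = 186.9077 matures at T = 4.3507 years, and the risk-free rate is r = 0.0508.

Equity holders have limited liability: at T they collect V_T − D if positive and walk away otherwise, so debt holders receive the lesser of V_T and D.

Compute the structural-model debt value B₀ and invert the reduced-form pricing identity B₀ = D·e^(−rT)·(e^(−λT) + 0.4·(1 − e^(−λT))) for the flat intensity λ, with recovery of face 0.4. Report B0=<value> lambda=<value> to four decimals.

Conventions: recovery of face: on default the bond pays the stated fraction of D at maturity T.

Apply the equity-as-call identities (strike 186.9077, horizon 4.3507 years):
d₁ = [ln(V₀/D) + (r + σ²/2)T] / (σ√T)
   = [ln(206.2088/186.9077) + (0.0508 + 0.5·0.4336²)·4.3507] / (0.4336·√4.3507)
   = [0.098274 + 0.630001] / 0.904417 = 0.805242
d₂ = d₁ − σ√T = 0.805242 − 0.904417 = -0.099175
N(d₁) = 0.789660,  N(d₂) = 0.460500,  e^(−rT) = 0.801704
E₀ = V₀·N(d₁) − D·e^(−rT)·N(d₂)
   = 206.2088·0.789660 − 186.9077·0.801704·0.460500 = 93.831423
B₀ = V₀ − E₀ = 206.2088 − 93.831423 = 112.377377
e^(−λT) = (B₀·e^(rT)/D − 0.4)/(1 − 0.4) = (112.3774·1.247343/186.9077 − 0.4)/0.6 = 0.58326530
λ = −ln(0.58326530)/4.3507 = 0.123914

B0=112.3774 lambda=0.1239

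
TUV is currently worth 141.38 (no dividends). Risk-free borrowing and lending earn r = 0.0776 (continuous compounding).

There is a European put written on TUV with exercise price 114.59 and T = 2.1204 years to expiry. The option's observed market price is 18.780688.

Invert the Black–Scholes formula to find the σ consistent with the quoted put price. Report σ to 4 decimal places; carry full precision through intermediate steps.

At σ = 0.5504 the Black–Scholes value reproduces the quote:
σ√T = 0.5504·√2.1204 = 0.801470
d₁ = (ln(S/K) + (r+σ²/2)T) / (σ√T) = (ln(141.38/114.59) + (0.0776+0.5504²/2)·2.1204) / 0.801470 = (0.210091 + 0.485720) / 0.801470 = 0.868168
d₂ = d₁ − σ√T = 0.868168 − 0.801470 = 0.066698
e^{−rT} = 0.848281
N(−d₁) = 0.192651,  N(−d₂) = 0.473411
V = K·e^{−rT}·N(−d₂) − S·N(−d₁) = 46.017699 − 27.237012 = 18.780688 (the observed quote) — the price is monotone increasing in volatility, hence this σ is the only solution

sigma = 0.5504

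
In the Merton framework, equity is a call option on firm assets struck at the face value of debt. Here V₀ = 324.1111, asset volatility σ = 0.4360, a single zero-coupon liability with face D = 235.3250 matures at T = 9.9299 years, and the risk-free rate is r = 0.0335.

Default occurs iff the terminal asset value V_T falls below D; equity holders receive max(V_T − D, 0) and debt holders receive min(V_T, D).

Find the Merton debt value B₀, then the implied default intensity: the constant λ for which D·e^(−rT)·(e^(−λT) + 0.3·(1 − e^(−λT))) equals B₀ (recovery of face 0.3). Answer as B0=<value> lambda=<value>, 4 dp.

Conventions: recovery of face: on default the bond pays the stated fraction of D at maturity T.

B0=109.9494 lambda=0.0693

With assets at 324.1111 and a single debt payment of 235.3250 at 9.9299 years:
d₁ = [ln(V₀/D) + (r + σ²/2)T] / (σ√T)
   = [ln(324.1111/235.3250) + (0.0335 + 0.5·0.4360²)·9.9299] / (0.4360·√9.9299)
   = [0.320119 + 1.276469] / 1.373912 = 1.162074
d₂ = d₁ − σ√T = 1.162074 − 1.373912 = -0.211838
N(d₁) = 0.877397,  N(d₂) = 0.416117,  e^(−rT) = 0.717020
E₀ = V₀·N(d₁) − D·e^(−rT)·N(d₂)
   = 324.1111·0.877397 − 235.3250·0.717020·0.416117 = 214.161703
B₀ = V₀ − E₀ = 324.1111 − 214.161703 = 109.949397
e^(−λT) = (B₀·e^(rT)/D − 0.3)/(1 − 0.3) = (109.9494·1.394661/235.3250 − 0.3)/0.7 = 0.50231250
λ = −ln(0.50231250)/9.9299 = 0.069339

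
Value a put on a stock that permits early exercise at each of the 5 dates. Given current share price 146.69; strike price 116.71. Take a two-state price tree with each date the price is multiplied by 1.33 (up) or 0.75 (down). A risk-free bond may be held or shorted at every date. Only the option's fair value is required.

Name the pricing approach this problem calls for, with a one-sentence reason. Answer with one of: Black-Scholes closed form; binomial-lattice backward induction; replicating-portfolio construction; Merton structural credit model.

Key observation: the put (strike 116.71 on spot 146.69) is American-style on a 5-step discrete price model, so the early-exercise decision at every node requires stepwise backward valuation — a closed form cannot price the exercise right.

framework: binomial-lattice backward induction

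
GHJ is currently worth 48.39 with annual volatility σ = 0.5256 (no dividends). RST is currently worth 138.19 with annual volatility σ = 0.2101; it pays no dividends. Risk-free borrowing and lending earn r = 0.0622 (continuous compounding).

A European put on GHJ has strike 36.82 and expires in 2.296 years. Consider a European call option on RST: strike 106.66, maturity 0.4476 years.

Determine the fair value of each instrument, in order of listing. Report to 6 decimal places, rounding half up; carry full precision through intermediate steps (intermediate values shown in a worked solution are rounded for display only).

price(GHJ put K=36.82) = 5.738768
price(RST call K=106.66) = 34.586384

[GHJ put K=36.82]
σ√T = 0.5256·√2.296 = 0.796418
d₁ = (ln(S/K) + (r+σ²/2)T) / (σ√T) = (ln(48.39/36.82) + (0.0622+0.5256²/2)·2.296) / 0.796418 = (0.273252 + 0.459952) / 0.796418 = 0.920627
d₂ = d₁ − σ√T = 0.920627 − 0.796418 = 0.124209
e^{−rT} = 0.866918
N(−d₁) = 0.178623,  N(−d₂) = 0.450575
price = K·e^{−rT}·N(−d₂) − S·N(−d₁) = 14.382315 − 8.643547 = 5.738768
[RST call K=106.66]
σ√T = 0.2101·√0.4476 = 0.140563
d₁ = (ln(S/K) + (r+σ²/2)T) / (σ√T) = (ln(138.19/106.66) + (0.0622+0.2101²/2)·0.4476) / 0.140563 = (0.258983 + 0.037720) / 0.140563 = 2.110819
d₂ = d₁ − σ√T = 2.110819 − 0.140563 = 1.970256
e^{−rT} = 0.972543
N(d₁) = 0.982606,  N(d₂) = 0.975595
price = S·N(d₁) − K·e^{−rT}·N(d₂) = 135.786330 − 101.199945 = 34.586384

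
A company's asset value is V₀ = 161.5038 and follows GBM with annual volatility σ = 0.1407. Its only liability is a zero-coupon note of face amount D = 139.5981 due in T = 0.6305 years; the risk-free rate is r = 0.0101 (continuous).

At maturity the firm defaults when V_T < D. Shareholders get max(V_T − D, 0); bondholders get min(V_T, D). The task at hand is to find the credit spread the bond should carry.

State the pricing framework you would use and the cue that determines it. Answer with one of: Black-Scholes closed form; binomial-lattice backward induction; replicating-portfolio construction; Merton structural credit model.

framework: Merton structural credit model

Key observation: the data describe a firm's assets (V₀ = 161.5038, GBM) and a single zero-coupon debt of face 139.5981, so credit quantities follow from equity-as-call in the structural model.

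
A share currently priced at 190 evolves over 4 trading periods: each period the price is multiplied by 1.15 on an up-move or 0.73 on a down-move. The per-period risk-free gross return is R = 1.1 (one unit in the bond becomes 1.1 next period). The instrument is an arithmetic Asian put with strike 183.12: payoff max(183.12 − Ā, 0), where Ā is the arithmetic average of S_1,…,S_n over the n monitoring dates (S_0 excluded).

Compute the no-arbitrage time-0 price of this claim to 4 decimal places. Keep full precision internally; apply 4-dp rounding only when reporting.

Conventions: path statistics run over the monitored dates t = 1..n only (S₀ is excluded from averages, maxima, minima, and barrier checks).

With p* = (R−d)/(u−d) = 0.8810, sum probability × payoff across the paths and divide by R^4.
Enumerate all 2^4 = 16 price paths (U = up ×1.15, D = down ×0.73); each path with k up-moves has probability p*^k·(1−p*)^(4−k).
DDDD: Ā=91.9552, payoff=91.1648, prob=0.000201
UDDD: Ā=144.8610, payoff=38.2590, prob=0.001486
DUDD: Ā=124.9110, payoff=58.2090, prob=0.001486
UUDD: Ā=196.7775, payoff=0.0000, prob=0.010999
DDUD: Ā=110.3475, payoff=72.7725, prob=0.001486
UDUD: Ā=173.8350, payoff=9.2850, prob=0.010999
DUUD: Ā=153.8850, payoff=29.2350, prob=0.010999
UUUD: Ā=242.4217, payoff=0.0000, prob=0.081391
DDDU: Ā=99.7161, payoff=83.4039, prob=0.001486
UDDU: Ā=157.0870, payoff=26.0330, prob=0.010999
DUDU: Ā=137.1370, payoff=45.9830, prob=0.010999
UUDU: Ā=216.0378, payoff=0.0000, prob=0.081391
DDUU: Ā=122.5735, payoff=60.5465, prob=0.010999
UDUU: Ā=193.0953, payoff=0.0000, prob=0.081391
DUUU: Ā=173.1453, payoff=9.9747, prob=0.081391
UUUU: Ā=272.7631, payoff=0.0000, prob=0.602296
Price = Σ prob·payoff / R^4 = 3.087384 / 1.464100 = 2.1087

price = 2.1087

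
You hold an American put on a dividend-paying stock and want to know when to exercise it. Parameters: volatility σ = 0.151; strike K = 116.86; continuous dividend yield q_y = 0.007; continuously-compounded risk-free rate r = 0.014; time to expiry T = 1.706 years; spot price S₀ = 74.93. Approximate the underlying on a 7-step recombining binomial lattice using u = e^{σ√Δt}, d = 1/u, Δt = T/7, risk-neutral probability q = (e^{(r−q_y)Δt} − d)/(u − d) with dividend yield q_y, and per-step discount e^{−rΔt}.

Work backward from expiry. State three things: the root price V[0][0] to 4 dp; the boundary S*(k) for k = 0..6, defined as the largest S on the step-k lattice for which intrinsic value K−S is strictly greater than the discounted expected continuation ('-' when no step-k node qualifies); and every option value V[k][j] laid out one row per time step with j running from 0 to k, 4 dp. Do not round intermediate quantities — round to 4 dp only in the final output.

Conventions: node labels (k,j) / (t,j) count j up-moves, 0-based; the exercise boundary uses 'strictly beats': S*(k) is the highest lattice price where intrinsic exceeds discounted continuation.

Δt=0.24371  u=1.07739  d=0.92817  q=0.49281  discount=0.99659
step 7 (expiry): payoffs max(K−S,0) = 72.3933 65.2441 56.9454 47.3125 36.1309 23.1515 8.0853 0.0000
step 6: (k=6,j=0): S=47.9081, K−S=68.9519, hold=68.6355 ⇒ V=68.9519 exercise | (k=6,j=1): S=55.6107, K−S=61.2493, hold=60.9461 ⇒ V=61.2493 exercise | (k=6,j=2): S=64.5516, K−S=52.3084, hold=52.0204 ⇒ V=52.3084 exercise | (k=6,j=3): S=74.9300, K−S=41.9300, hold=41.6597 ⇒ V=41.9300 exercise | (k=6,j=4): S=86.9770, K−S=29.8830, hold=29.6332 ⇒ V=29.8830 exercise | (k=6,j=5): S=100.9609, K−S=15.8991, hold=15.6731 ⇒ V=15.8991 exercise | (k=6,j=6): S=117.1931, K−S=0.0000, hold=4.0868 ⇒ V=4.0868 continue  boundary S*=100.9609
step 5: (k=5,j=0): S=51.6159, K−S=65.2441, hold=64.9340 ⇒ V=65.2441 exercise | (k=5,j=1): S=59.9146, K−S=56.9454, hold=56.6495 ⇒ V=56.9454 exercise | (k=5,j=2): S=69.5475, K−S=47.3125, hold=47.0330 ⇒ V=47.3125 exercise | (k=5,j=3): S=80.7291, K−S=36.1309, hold=35.8705 ⇒ V=36.1309 exercise | (k=5,j=4): S=93.7085, K−S=23.1515, hold=22.9132 ⇒ V=23.1515 exercise | (k=5,j=5): S=108.7747, K−S=8.0853, hold=10.0435 ⇒ V=10.0435 continue  boundary S*=93.7085
step 4: (k=4,j=0): S=55.6107, K−S=61.2493, hold=60.9461 ⇒ V=61.2493 exercise | (k=4,j=1): S=64.5516, K−S=52.3084, hold=52.0204 ⇒ V=52.3084 exercise | (k=4,j=2): S=74.9300, K−S=41.9300, hold=41.6597 ⇒ V=41.9300 exercise | (k=4,j=3): S=86.9770, K−S=29.8830, hold=29.6332 ⇒ V=29.8830 exercise | (k=4,j=4): S=100.9609, K−S=15.8991, hold=16.6348 ⇒ V=16.6348 continue  boundary S*=86.9770
step 3: (k=3,j=0): S=59.9146, K−S=56.9454, hold=56.6495 ⇒ V=56.9454 exercise | (k=3,j=1): S=69.5475, K−S=47.3125, hold=47.0330 ⇒ V=47.3125 exercise | (k=3,j=2): S=80.7291, K−S=36.1309, hold=35.8705 ⇒ V=36.1309 exercise | (k=3,j=3): S=93.7085, K−S=23.1515, hold=23.2746 ⇒ V=23.2746 continue  boundary S*=80.7291
step 2: (k=2,j=0): S=64.5516, K−S=52.3084, hold=52.0204 ⇒ V=52.3084 exercise | (k=2,j=1): S=74.9300, K−S=41.9300, hold=41.6597 ⇒ V=41.9300 exercise | (k=2,j=2): S=86.9770, K−S=29.8830, hold=29.6936 ⇒ V=29.8830 exercise  boundary S*=86.9770
step 1: (k=1,j=0): S=69.5475, K−S=47.3125, hold=47.0330 ⇒ V=47.3125 exercise | (k=1,j=1): S=80.7291, K−S=36.1309, hold=35.8705 ⇒ V=36.1309 exercise  boundary S*=80.7291
step 0: (k=0,j=0): S=74.9300, K−S=41.9300, hold=41.6597 ⇒ V=41.9300 exercise  boundary S*=74.9300

price = 41.9300
boundary = 74.9300 80.7291 86.9770 80.7291 86.9770 93.7085 100.9609
tree:
41.9300
47.3125 36.1309
52.3084 41.9300 29.8830
56.9454 47.3125 36.1309 23.2746
61.2493 52.3084 41.9300 29.8830 16.6348
65.2441 56.9454 47.3125 36.1309 23.1515 10.0435
68.9519 61.2493 52.3084 41.9300 29.8830 15.8991 4.0868
72.3933 65.2441 56.9454 47.3125 36.1309 23.1515 8.0853 0.0000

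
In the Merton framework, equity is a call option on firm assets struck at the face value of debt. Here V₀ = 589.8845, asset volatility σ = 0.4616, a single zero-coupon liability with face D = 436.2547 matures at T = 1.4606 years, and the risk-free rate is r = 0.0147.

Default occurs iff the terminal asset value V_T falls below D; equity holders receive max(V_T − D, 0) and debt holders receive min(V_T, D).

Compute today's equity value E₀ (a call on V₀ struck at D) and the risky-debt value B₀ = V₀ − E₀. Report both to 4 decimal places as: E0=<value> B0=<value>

Work the structural quantities from V₀ = 589.8845 against face 436.2547:
d₁ = [ln(V₀/D) + (r + σ²/2)T] / (σ√T)
   = [ln(589.8845/436.2547) + (0.0147 + 0.5·0.4616²)·1.4606] / (0.4616·√1.4606)
   = [0.301701 + 0.177079] / 0.557868 = 0.858231
d₂ = d₁ − σ√T = 0.858231 − 0.557868 = 0.300363
N(d₁) = 0.804618,  N(d₂) = 0.618050,  e^(−rT) = 0.978758
E₀ = V₀·N(d₁) − D·e^(−rT)·N(d₂)
   = 589.8845·0.804618 − 436.2547·0.978758·0.618050 = 210.731669
B₀ = V₀ − E₀ = 589.8845 − 210.731669 = 379.152831

E0=210.7317 B0=379.1528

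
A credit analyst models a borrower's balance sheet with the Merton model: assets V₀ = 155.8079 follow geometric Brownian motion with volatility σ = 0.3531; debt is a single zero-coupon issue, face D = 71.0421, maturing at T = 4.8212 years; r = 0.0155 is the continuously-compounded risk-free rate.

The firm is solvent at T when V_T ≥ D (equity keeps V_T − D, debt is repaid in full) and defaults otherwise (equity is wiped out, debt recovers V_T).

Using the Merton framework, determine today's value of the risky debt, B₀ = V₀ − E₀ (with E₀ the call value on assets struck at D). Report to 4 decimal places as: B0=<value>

Equity is a call on the firm's assets struck at D = 71.0421:
d₁ = [ln(V₀/D) + (r + σ²/2)T] / (σ√T)
   = [ln(155.8079/71.0421) + (0.0155 + 0.5·0.3531²)·4.8212] / (0.3531·√4.8212)
   = [0.785351 + 0.375281] / 0.775310 = 1.496992
d₂ = d₁ − σ√T = 1.496992 − 0.775310 = 0.721682
N(d₁) = 0.932802,  N(d₂) = 0.764755,  e^(−rT) = 0.927995
E₀ = V₀·N(d₁) − D·e^(−rT)·N(d₂)
   = 155.8079·0.932802 − 71.0421·0.927995·0.764755 = 94.920168
B₀ = V₀ − E₀ = 155.8079 − 94.920168 = 60.887732

B0=60.8877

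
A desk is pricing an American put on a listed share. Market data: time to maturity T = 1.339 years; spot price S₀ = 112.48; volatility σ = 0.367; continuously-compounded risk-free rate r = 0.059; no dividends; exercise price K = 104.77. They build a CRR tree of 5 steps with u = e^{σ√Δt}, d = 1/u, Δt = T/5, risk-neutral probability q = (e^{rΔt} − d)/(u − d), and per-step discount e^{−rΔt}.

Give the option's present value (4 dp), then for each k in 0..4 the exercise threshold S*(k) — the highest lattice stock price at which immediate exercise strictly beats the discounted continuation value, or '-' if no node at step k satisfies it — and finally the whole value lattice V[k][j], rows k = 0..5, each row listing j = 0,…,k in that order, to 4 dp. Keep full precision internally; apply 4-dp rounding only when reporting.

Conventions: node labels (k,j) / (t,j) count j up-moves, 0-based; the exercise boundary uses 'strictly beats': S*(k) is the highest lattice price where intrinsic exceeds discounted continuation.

price = 12.1418
boundary = - - - 63.6255 76.9330
tree:
12.1418
18.9715 5.5469
28.6052 9.7283 1.4484
41.1445 16.7003 2.9100 0.0000
52.1501 27.8370 5.8465 0.0000 0.0000
61.2520 41.1445 11.7462 0.0000 0.0000 0.0000

params: Δt=0.26780 u=1.20915 d=0.82703 q=0.49434 e^(-rΔt)=0.98432
t_5 payoffs: 61.2520 41.1445 11.7462 0.0000 0.0000 0.0000
t_4: node(4,0) S=52.6199 payoff=52.1501 vs cont=50.5077 → 52.1501 [stop]  node(4,1) S=76.9330 payoff=27.8370 vs cont=26.1946 → 27.8370 [stop]  node(4,2) S=112.4800 payoff=0.0000 vs cont=5.8465 → 5.8465 [wait]  node(4,3) S=164.4515 payoff=0.0000 vs cont=0.0000 → 0.0000 [wait]  node(4,4) S=240.4366 payoff=0.0000 vs cont=0.0000 → 0.0000 [wait]  ⇒ S*(4)=76.9330
t_3: node(3,0) S=63.6255 payoff=41.1445 vs cont=39.5021 → 41.1445 [stop]  node(3,1) S=93.0238 payoff=11.7462 vs cont=16.7003 → 16.7003 [wait]  node(3,2) S=136.0056 payoff=0.0000 vs cont=2.9100 → 2.9100 [wait]  node(3,3) S=198.8471 payoff=0.0000 vs cont=0.0000 → 0.0000 [wait]  ⇒ S*(3)=63.6255
t_2: node(2,0) S=76.9330 payoff=27.8370 vs cont=28.6052 → 28.6052 [wait]  node(2,1) S=112.4800 payoff=0.0000 vs cont=9.7283 → 9.7283 [wait]  node(2,2) S=164.4515 payoff=0.0000 vs cont=1.4484 → 1.4484 [wait]  ⇒ S*(2)=-
t_1: node(1,0) S=93.0238 payoff=11.7462 vs cont=18.9715 → 18.9715 [wait]  node(1,1) S=136.0056 payoff=0.0000 vs cont=5.5469 → 5.5469 [wait]  ⇒ S*(1)=-
t_0: node(0,0) S=112.4800 payoff=0.0000 vs cont=12.1418 → 12.1418 [wait]  ⇒ S*(0)=-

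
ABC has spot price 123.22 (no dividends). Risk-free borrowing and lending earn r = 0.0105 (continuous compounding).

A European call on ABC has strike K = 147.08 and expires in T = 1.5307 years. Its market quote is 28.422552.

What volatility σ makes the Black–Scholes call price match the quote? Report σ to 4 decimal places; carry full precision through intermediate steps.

sigma = 0.5922

At σ = 0.5922 the Black–Scholes value reproduces the quote:
σ√T = 0.5922·√1.5307 = 0.732678
d₁ = (ln(S/K) + (r+σ²/2)T) / (σ√T) = (ln(123.22/147.08) + (0.0105+0.5922²/2)·1.5307) / 0.732678 = (-0.177005 + 0.284481) / 0.732678 = 0.146689
d₂ = d₁ − σ√T = 0.146689 − 0.732678 = -0.585989
e^{−rT} = 0.984056
N(d₁) = 0.558311,  N(d₂) = 0.278941
V = S·N(d₁) − K·e^{−rT}·N(d₂) = 68.795118 − 40.372565 = 28.422552 (the quoted price), and the Black–Scholes price is strictly increasing in σ, so σ is unique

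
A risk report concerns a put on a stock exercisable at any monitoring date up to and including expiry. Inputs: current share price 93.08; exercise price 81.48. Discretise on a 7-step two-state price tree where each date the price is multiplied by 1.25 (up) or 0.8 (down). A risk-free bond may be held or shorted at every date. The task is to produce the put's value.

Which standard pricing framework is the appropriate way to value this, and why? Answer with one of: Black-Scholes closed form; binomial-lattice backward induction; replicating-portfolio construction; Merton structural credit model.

framework: binomial-lattice backward induction

Key observation: with exercise allowed before expiry on a discrete up/down model (7 steps from spot 93.08), the strike-81.48 put's value must be rolled back through the tree testing early exercise at each node.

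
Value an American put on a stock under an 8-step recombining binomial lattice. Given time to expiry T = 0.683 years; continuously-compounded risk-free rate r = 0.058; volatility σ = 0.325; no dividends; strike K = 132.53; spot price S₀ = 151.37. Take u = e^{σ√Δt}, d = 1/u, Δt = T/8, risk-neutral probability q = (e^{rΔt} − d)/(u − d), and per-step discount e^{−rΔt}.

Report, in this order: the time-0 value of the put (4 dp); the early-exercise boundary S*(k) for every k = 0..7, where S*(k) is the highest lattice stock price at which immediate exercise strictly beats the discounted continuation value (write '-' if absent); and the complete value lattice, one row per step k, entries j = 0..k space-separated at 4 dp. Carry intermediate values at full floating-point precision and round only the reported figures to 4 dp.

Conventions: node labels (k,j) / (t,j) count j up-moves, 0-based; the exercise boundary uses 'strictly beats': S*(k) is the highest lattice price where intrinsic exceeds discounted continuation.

Δt=0.08538, u=1.09962, d=0.90941, q=0.50238, disc=e^(-rΔt)=0.99506
k=8 terminal: V=max(K-S,0) → 61.7177 46.9068 28.9981 7.3436 0.0000 0.0000 0.0000 0.0000 0.0000
k=7: j=0 S=77.8664 intr=54.6636 cont=54.0089 V=54.6636[EX]; j=1 S=94.1527 intr=38.3773 cont=37.7226 V=38.3773[EX]; j=2 S=113.8455 intr=18.6845 cont=18.0299 V=18.6845[EX]; j=3 S=137.6570 intr=0.0000 cont=3.6363 V=3.6363[hold]; j=4 S=166.4490 intr=0.0000 cont=0.0000 V=0.0000[hold]; j=5 S=201.2630 intr=0.0000 cont=0.0000 V=0.0000[hold]; j=6 S=243.3586 intr=0.0000 cont=0.0000 V=0.0000[hold]; j=7 S=294.2587 intr=0.0000 cont=0.0000 V=0.0000[hold]  S*(7)=113.8455
k=6: j=0 S=85.6232 intr=46.9068 cont=46.2521 V=46.9068[EX]; j=1 S=103.5319 intr=28.9981 cont=28.3434 V=28.9981[EX]; j=2 S=125.1864 intr=7.3436 cont=11.0697 V=11.0697[hold]; j=3 S=151.3700 intr=0.0000 cont=1.8006 V=1.8006[hold]; j=4 S=183.0301 intr=0.0000 cont=0.0000 V=0.0000[hold]; j=5 S=221.3122 intr=0.0000 cont=0.0000 V=0.0000[hold]; j=6 S=267.6012 intr=0.0000 cont=0.0000 V=0.0000[hold]  S*(6)=103.5319
k=5: j=0 S=94.1527 intr=38.3773 cont=37.7226 V=38.3773[EX]; j=1 S=113.8455 intr=18.6845 cont=19.8926 V=19.8926[hold]; j=2 S=137.6570 intr=0.0000 cont=6.3815 V=6.3815[hold]; j=3 S=166.4490 intr=0.0000 cont=0.8916 V=0.8916[hold]; j=4 S=201.2630 intr=0.0000 cont=0.0000 V=0.0000[hold]; j=5 S=243.3586 intr=0.0000 cont=0.0000 V=0.0000[hold]  S*(5)=94.1527
k=4: j=0 S=103.5319 intr=28.9981 cont=28.9473 V=28.9981[EX]; j=1 S=125.1864 intr=7.3436 cont=13.0402 V=13.0402[hold]; j=2 S=151.3700 intr=0.0000 cont=3.6056 V=3.6056[hold]; j=3 S=183.0301 intr=0.0000 cont=0.4415 V=0.4415[hold]; j=4 S=221.3122 intr=0.0000 cont=0.0000 V=0.0000[hold]  S*(4)=103.5319
k=3: j=0 S=113.8455 intr=18.6845 cont=20.8776 V=20.8776[hold]; j=1 S=137.6570 intr=0.0000 cont=8.2595 V=8.2595[hold]; j=2 S=166.4490 intr=0.0000 cont=2.0061 V=2.0061[hold]; j=3 S=201.2630 intr=0.0000 cont=0.2186 V=0.2186[hold]  S*(3)=-
k=2: j=0 S=125.1864 intr=7.3436 cont=14.4668 V=14.4668[hold]; j=1 S=151.3700 intr=0.0000 cont=5.0926 V=5.0926[hold]; j=2 S=183.0301 intr=0.0000 cont=1.1026 V=1.1026[hold]  S*(2)=-
k=1: j=0 S=137.6570 intr=0.0000 cont=9.7092 V=9.7092[hold]; j=1 S=166.4490 intr=0.0000 cont=3.0729 V=3.0729[hold]  S*(1)=-
k=0: j=0 S=151.3700 intr=0.0000 cont=6.3438 V=6.3438[hold]  S*(0)=-

price = 6.3438
boundary = - - - - 103.5319 94.1527 103.5319 113.8455
tree:
6.3438
9.7092 3.0729
14.4668 5.0926 1.1026
20.8776 8.2595 2.0061 0.2186
28.9981 13.0402 3.6056 0.4415 0.0000
38.3773 19.8926 6.3815 0.8916 0.0000 0.0000
46.9068 28.9981 11.0697 1.8006 0.0000 0.0000 0.0000
54.6636 38.3773 18.6845 3.6363 0.0000 0.0000 0.0000 0.0000
61.7177 46.9068 28.9981 7.3436 0.0000 0.0000 0.0000 0.0000 0.0000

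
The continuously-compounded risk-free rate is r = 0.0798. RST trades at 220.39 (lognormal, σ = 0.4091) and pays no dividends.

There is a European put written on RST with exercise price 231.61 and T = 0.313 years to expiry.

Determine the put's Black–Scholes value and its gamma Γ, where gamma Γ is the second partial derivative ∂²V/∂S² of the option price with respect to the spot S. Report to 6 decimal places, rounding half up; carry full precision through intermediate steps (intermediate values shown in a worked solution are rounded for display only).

σ√T = 0.4091·√0.313 = 0.228877
d₁ = (ln(S/K) + (r+σ²/2)T) / (σ√T) = (ln(220.39/231.61) + (0.0798+0.4091²/2)·0.313) / 0.228877 = (-0.049656 + 0.051170) / 0.228877 = 0.006613
d₂ = d₁ − σ√T = 0.006613 − 0.228877 = -0.222264
e^{−rT} = 0.975332
N(−d₁) = 0.497362,  N(−d₂) = 0.587946
Put price V = K·e^{−rT}·N(−d₂) − S·N(−d₁) = 132.814995 − 109.613609 = 23.201386
φ(d₁) = (1/√(2π))·e^{−d₁²/2} = 0.398934
Γ = φ(d₁) / (S·σ·√T) = 0.007909

price = 23.201386
Γ = 0.007909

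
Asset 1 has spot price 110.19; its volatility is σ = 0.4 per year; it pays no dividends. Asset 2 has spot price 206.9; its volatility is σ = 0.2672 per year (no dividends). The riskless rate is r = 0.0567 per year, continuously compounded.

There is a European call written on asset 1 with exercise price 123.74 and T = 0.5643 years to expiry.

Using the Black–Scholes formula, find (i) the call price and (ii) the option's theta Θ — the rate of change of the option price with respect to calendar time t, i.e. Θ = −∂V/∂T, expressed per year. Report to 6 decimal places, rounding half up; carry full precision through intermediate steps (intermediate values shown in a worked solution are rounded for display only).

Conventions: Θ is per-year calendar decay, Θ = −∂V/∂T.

σ√T = 0.4·√0.5643 = 0.300480
d₁ = (ln(S/K) + (r+σ²/2)T) / (σ√T) = (ln(110.19/123.74) + (0.0567+0.4²/2)·0.5643) / 0.300480 = (-0.115976 + 0.077140) / 0.300480 = -0.129249
d₂ = d₁ − σ√T = -0.129249 − 0.300480 = -0.429728
e^{−rT} = 0.968511
N(d₁) = 0.448580,  N(d₂) = 0.333697
Call price V = S·N(d₁) − K·e^{−rT}·N(d₂) = 49.429073 − 39.991371 = 9.437702
φ(d₁) = (1/√(2π))·e^{−d₁²/2} = 0.395624
Θ = −S·φ(d₁)·σ/(2√T) − r·K·e^{−rT}·N(d₂) = −11.606458 − 2.267511 = -13.873969

price = 9.437702
Θ = -13.873969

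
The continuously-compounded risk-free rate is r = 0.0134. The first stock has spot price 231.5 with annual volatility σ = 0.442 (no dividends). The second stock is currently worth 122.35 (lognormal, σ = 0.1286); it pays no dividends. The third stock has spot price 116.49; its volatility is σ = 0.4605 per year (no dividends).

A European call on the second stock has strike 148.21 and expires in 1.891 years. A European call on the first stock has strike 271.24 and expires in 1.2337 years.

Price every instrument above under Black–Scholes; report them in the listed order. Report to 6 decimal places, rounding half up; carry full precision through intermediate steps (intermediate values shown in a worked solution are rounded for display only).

[the second stock call K=148.21]
σ√T = 0.1286·√1.891 = 0.176843
d₁ = (ln(S/K) + (r+σ²/2)T) / (σ√T) = (ln(122.35/148.21) + (0.0134+0.1286²/2)·1.891) / 0.176843 = (-0.191744 + 0.040976) / 0.176843 = -0.852557
d₂ = d₁ − σ√T = -0.852557 − 0.176843 = -1.029400
e^{−rT} = 0.974979
N(d₁) = 0.196952,  N(d₂) = 0.151646
price = S·N(d₁) − K·e^{−rT}·N(d₂) = 24.097137 − 21.913089 = 2.184048
[the first stock call K=271.24]
σ√T = 0.442·√1.2337 = 0.490938
d₁ = (ln(S/K) + (r+σ²/2)T) / (σ√T) = (ln(231.5/271.24) + (0.0134+0.442²/2)·1.2337) / 0.490938 = (-0.158424 + 0.137042) / 0.490938 = -0.043554
d₂ = d₁ − σ√T = -0.043554 − 0.490938 = -0.534492
e^{−rT} = 0.983604
N(d₁) = 0.482630,  N(d₂) = 0.296500
price = S·N(d₁) − K·e^{−rT}·N(d₂) = 111.728842 − 79.104197 = 32.624644

price(the second stock call K=148.21) = 2.184048
price(the first stock call K=271.24) = 32.624644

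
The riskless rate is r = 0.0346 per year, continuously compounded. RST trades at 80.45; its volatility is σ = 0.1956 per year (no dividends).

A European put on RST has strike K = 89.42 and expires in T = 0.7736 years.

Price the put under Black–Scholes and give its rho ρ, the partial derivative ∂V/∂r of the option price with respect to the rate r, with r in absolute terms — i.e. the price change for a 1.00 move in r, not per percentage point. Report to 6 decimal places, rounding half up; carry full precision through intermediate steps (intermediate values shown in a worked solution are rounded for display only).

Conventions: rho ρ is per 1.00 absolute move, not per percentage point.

price = 9.637601
ρ = -47.620761

σ√T = 0.1956·√0.7736 = 0.172039
d₁ = (ln(S/K) + (r+σ²/2)T) / (σ√T) = (ln(80.45/89.42) + (0.0346+0.1956²/2)·0.7736) / 0.172039 = (-0.105708 + 0.041565) / 0.172039 = -0.372841
d₂ = d₁ − σ√T = -0.372841 − 0.172039 = -0.544880
e^{−rT} = 0.973588
N(−d₁) = 0.645367,  N(−d₂) = 0.707082
Put price V = K·e^{−rT}·N(−d₂) − S·N(−d₁) = 61.557344 − 51.919743 = 9.637601
ρ = −K·T·e^{−rT}·N(−d₂) = -47.620761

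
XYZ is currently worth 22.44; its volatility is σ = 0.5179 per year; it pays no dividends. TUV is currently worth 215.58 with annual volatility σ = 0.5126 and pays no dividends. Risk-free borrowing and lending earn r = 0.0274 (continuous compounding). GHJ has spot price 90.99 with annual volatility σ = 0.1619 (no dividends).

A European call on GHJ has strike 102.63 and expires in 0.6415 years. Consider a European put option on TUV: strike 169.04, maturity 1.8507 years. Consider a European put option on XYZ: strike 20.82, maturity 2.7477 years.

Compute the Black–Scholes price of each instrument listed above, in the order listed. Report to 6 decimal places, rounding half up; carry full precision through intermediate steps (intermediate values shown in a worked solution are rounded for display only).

[GHJ call K=102.63]
σ√T = 0.1619·√0.6415 = 0.129672
d₁ = (ln(S/K) + (r+σ²/2)T) / (σ√T) = (ln(90.99/102.63) + (0.0274+0.1619²/2)·0.6415) / 0.129672 = (-0.120381 + 0.025984) / 0.129672 = -0.727963
d₂ = d₁ − σ√T = -0.727963 − 0.129672 = -0.857635
e^{−rT} = 0.982576
N(d₁) = 0.233318,  N(d₂) = 0.195547
price = S·N(d₁) − K·e^{−rT}·N(d₂) = 21.229614 − 19.719325 = 1.510289
[TUV put K=169.04]
σ√T = 0.5126·√1.8507 = 0.697343
d₁ = (ln(S/K) + (r+σ²/2)T) / (σ√T) = (ln(215.58/169.04) + (0.0274+0.5126²/2)·1.8507) / 0.697343 = (0.243197 + 0.293853) / 0.697343 = 0.770137
d₂ = d₁ − σ√T = 0.770137 − 0.697343 = 0.072794
e^{−rT} = 0.950555
N(−d₁) = 0.220609,  N(−d₂) = 0.470985
price = K·e^{−rT}·N(−d₂) − S·N(−d₁) = 75.678767 − 47.558971 = 28.119796
[XYZ put K=20.82]
σ√T = 0.5179·√2.7477 = 0.858481
d₁ = (ln(S/K) + (r+σ²/2)T) / (σ√T) = (ln(22.44/20.82) + (0.0274+0.5179²/2)·2.7477) / 0.858481 = (0.074931 + 0.443782) / 0.858481 = 0.604222
d₂ = d₁ − σ√T = 0.604222 − 0.858481 = -0.254259
e^{−rT} = 0.927477
N(−d₁) = 0.272848,  N(−d₂) = 0.600352
price = K·e^{−rT}·N(−d₂) − S·N(−d₁) = 11.592850 − 6.122713 = 5.470137

price(GHJ call K=102.63) = 1.510289
price(TUV put K=169.04) = 28.119796
price(XYZ put K=20.82) = 5.470137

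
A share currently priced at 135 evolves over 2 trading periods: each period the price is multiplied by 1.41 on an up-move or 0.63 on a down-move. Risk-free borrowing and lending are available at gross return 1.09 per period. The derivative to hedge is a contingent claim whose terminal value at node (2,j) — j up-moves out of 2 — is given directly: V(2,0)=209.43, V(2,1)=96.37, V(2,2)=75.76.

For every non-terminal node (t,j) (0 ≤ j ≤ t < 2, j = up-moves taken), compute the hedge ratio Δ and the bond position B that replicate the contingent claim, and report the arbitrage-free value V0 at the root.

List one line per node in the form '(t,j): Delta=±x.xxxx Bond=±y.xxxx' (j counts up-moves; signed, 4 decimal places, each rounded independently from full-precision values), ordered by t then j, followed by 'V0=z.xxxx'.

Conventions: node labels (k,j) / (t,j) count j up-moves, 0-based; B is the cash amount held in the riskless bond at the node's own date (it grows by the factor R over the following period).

(0,0): Delta=-0.5100 Bond=159.9482
(1,0): Delta=-1.7043 Bond=275.9153
(1,1): Delta=-0.1388 Bond=103.6849
V0=91.0959

Arbitrage-free pricing uses the up-move probability p* = (R−d)/(u−d) = 0.5897, discounting each step at R = 1.09.
Payoffs at expiry: V(2,0)=209.4300, V(2,1)=96.3700, V(2,2)=75.7600
Node (1,0) S=85.0500: V=(p*·96.3700+(1−p*)·209.4300)/1.09=130.9666; Δ=(96.3700−209.4300)/(119.9205−53.5815)=-1.7043; B=V−Δ·S=275.9153
Node (1,1) S=190.3500: V=(p*·75.7600+(1−p*)·96.3700)/1.09=77.2618; Δ=(75.7600−96.3700)/(268.3935−119.9205)=-0.1388; B=V−Δ·S=103.6849
Node (0,0) S=135.0000: V=(p*·77.2618+(1−p*)·130.9666)/1.09=91.0959; Δ=(77.2618−130.9666)/(190.3500−85.0500)=-0.5100; B=V−Δ·S=159.9482
Sanity check at the root: Δ(0,0)·S0 + B(0,0) reproduces V0 = 91.0959.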